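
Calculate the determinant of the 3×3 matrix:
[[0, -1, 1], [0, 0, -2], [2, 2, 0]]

Expansion along first row:
det = 0·det([[0,-2],[2,0]]) - -1·det([[0,-2],[2,0]]) + 1·det([[0,0],[2,2]])
    = 0·(0·0 - -2·2) - -1·(0·0 - -2·2) + 1·(0·2 - 0·2)
    = 0·4 - -1·4 + 1·0
    = 0 + 4 + 0 = 4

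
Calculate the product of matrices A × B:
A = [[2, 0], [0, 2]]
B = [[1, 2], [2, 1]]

Matrix multiplication:
C[0][0] = 2×1 + 0×2 = 2
C[0][1] = 2×2 + 0×1 = 4
C[1][0] = 0×1 + 2×2 = 4
C[1][1] = 0×2 + 2×1 = 2
Result: [[2, 4], [4, 2]]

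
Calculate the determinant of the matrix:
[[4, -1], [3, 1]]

For a 2×2 matrix [[a, b], [c, d]], det = ad - bc
det = (4)(1) - (-1)(3) = 4 - -3 = 7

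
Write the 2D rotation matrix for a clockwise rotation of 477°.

Rotation matrix formula: [[cos θ, -sin θ], [sin θ, cos θ]]
A clockwise rotation by 477° is equivalent to a counterclockwise rotation by -477°.
For θ = -477°:
cos(-477°) = -0.4540
sin(-477°) = -0.8910
Result: [[-0.4540, 0.8910], [-0.8910, -0.4540]]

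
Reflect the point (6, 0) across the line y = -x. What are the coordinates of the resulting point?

Reflection across line y = -x: (6, 0) → (0, -6)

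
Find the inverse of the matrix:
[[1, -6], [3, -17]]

For [[a,b],[c,d]], inverse = (1/det)·[[d,-b],[-c,a]]
det = (1)(-17) - (-6)(3) = -17 - -18 = 1
Inverse = [[-17, 6], [-3, 1]]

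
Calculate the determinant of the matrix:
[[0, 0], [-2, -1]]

For a 2×2 matrix [[a, b], [c, d]], det = ad - bc
det = (0)(-1) - (0)(-2) = 0 - 0 = 0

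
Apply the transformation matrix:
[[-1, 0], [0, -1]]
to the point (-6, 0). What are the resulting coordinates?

Matrix multiplication:
[[-1, 0], [0, -1]] × [-6, 0]ᵀ
= [(-1)(-6) + (0)(0), (0)(-6) + (-1)(0)]ᵀ
= [6, 0]ᵀ
Result: (6, 0)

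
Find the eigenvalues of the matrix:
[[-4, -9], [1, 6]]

Characteristic equation: det(A - λI) = 0
λ² - (trace)λ + (det) = 0
trace = -4 + 6 = 2, det = (-4)(6) - (-9)(1) = -15
λ² - (2)λ + (-15) = 0
λ = (2 ± √((2)² - 4·(-15))) / 2 = (2 ± √64) / 2
Solving: λ = -3, 5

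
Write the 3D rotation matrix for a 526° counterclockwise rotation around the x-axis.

Rotation matrix for counterclockwise 526° around x-axis:
cos(526°) = -0.9703, sin(526°) = 0.2419
Result: [[1, 0, 0], [0, -0.9703, -0.2419], [0, 0.2419, -0.9703]]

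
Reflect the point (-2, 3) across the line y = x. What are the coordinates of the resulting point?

Reflection across line y = x: (-2, 3) → (3, -2)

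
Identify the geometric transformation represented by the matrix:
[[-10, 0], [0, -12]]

This matrix represents: non-uniform scaling by sx = -10, sy = -12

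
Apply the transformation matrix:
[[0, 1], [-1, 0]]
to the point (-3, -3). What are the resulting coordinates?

Matrix multiplication:
[[0, 1], [-1, 0]] × [-3, -3]ᵀ
= [(0)(-3) + (1)(-3), (-1)(-3) + (0)(-3)]ᵀ
= [-3, 3]ᵀ
Result: (-3, 3)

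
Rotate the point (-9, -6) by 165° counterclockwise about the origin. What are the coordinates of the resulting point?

Rotation matrix for 165°: [[cos 165°, -sin 165°], [sin 165°, cos 165°]] ≈ [[-0.965926, -0.258819], [0.258819, -0.965926]]
[[-0.965926, -0.258819], [0.258819, -0.965926]] × [-9, -6]ᵀ ≈ [10.2462, 3.4662]ᵀ
Result: (10.2462, 3.4662)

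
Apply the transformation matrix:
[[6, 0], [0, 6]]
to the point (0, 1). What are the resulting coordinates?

Matrix multiplication:
[[6, 0], [0, 6]] × [0, 1]ᵀ
= [(6)(0) + (0)(1), (0)(0) + (6)(1)]ᵀ
= [0, 6]ᵀ
Result: (0, 6)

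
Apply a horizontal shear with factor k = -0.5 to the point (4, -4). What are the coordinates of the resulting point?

Shear matrix for horizontal shear with factor k = -0.5:
[[1, -0.50], [0, 1]]
Result: (4, -4) → (6, -4)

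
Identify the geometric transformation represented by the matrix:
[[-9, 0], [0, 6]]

This matrix represents: non-uniform scaling by sx = -9, sy = 6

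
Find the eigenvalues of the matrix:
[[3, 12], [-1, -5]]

Characteristic equation: det(A - λI) = 0
λ² - (trace)λ + (det) = 0
trace = 3 + -5 = -2, det = (3)(-5) - (12)(-1) = -3
λ² - (-2)λ + (-3) = 0
λ = (-2 ± √((-2)² - 4·(-3))) / 2 = (-2 ± √16) / 2
Solving: λ = -3, 1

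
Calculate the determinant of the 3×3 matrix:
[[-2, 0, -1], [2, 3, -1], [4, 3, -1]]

Expansion along first row:
det = -2·det([[3,-1],[3,-1]]) - 0·det([[2,-1],[4,-1]]) + -1·det([[2,3],[4,3]])
    = -2·(3·-1 - -1·3) - 0·(2·-1 - -1·4) + -1·(2·3 - 3·4)
    = -2·0 - 0·2 + -1·-6
    = 0 + 0 + 6 = 6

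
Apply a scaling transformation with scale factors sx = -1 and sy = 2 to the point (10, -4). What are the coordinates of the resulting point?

Scaling matrix:
[[-1, 0], [0, 2]]
Result: (10 × -1, -4 × 2) = (-10, -8)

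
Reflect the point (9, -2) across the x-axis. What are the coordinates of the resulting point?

Reflection across x-axis: (9, -2) → (9, 2)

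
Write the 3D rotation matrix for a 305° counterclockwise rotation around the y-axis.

Rotation matrix for counterclockwise 305° around y-axis:
cos(305°) = 0.5736, sin(305°) = -0.8192
Result: [[0.5736, 0, -0.8192], [0, 1, 0], [0.8192, 0, 0.5736]]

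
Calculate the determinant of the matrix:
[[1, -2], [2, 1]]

For a 2×2 matrix [[a, b], [c, d]], det = ad - bc
det = (1)(1) - (-2)(2) = 1 - -4 = 5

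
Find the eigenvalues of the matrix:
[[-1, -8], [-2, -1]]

Characteristic equation: det(A - λI) = 0
λ² - (trace)λ + (det) = 0
trace = -1 + -1 = -2, det = (-1)(-1) - (-8)(-2) = -15
λ² - (-2)λ + (-15) = 0
λ = (-2 ± √((-2)² - 4·(-15))) / 2 = (-2 ± √64) / 2
Solving: λ = -5, 3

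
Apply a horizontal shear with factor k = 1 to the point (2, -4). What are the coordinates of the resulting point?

Shear matrix for horizontal shear with factor k = 1:
[[1, 1], [0, 1]]
Result: (2, -4) → (-2, -4)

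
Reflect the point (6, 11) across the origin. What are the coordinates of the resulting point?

Reflection across origin: (6, 11) → (-6, -11)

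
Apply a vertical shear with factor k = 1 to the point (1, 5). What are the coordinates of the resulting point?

Shear matrix for vertical shear with factor k = 1:
[[1, 0], [1, 1]]
Result: (1, 5) → (1, 6)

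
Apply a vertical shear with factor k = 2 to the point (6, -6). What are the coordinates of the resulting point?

Shear matrix for vertical shear with factor k = 2:
[[1, 0], [2, 1]]
Result: (6, -6) → (6, 6)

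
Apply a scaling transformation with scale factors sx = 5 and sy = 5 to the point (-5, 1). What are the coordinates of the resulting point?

Scaling matrix:
[[5, 0], [0, 5]]
Result: (-5 × 5, 1 × 5) = (-25, 5)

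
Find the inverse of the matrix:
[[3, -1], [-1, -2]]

For [[a,b],[c,d]], inverse = (1/det)·[[d,-b],[-c,a]]
det = (3)(-2) - (-1)(-1) = -6 - 1 = -7
Inverse = (1/-7)·[[-2, 1], [1, 3]]
= [[2/7, -1/7], [-1/7, -3/7]]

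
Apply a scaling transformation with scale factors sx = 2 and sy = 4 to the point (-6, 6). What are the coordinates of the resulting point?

Scaling matrix:
[[2, 0], [0, 4]]
Result: (-6 × 2, 6 × 4) = (-12, 24)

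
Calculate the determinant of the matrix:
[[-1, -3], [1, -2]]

For a 2×2 matrix [[a, b], [c, d]], det = ad - bc
det = (-1)(-2) - (-3)(1) = 2 - -3 = 5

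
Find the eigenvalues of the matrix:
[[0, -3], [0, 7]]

Characteristic equation: det(A - λI) = 0
λ² - (trace)λ + (det) = 0
trace = 0 + 7 = 7, det = (0)(7) - (-3)(0) = 0
λ² - (7)λ + (0) = 0
λ = (7 ± √((7)² - 4·(0))) / 2 = (7 ± √49) / 2
Solving: λ = 0, 7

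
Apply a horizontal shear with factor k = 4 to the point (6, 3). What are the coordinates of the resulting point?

Shear matrix for horizontal shear with factor k = 4:
[[1, 4], [0, 1]]
Result: (6, 3) → (18, 3)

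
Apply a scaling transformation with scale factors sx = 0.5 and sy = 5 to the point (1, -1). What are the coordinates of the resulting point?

Scaling matrix:
[[0.50, 0], [0, 5]]
Result: (1 × 0.5, -1 × 5) = (0.5, -5)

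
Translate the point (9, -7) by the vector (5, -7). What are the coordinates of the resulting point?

Translation by (5, -7) (homogeneous matrix [[1, 0, 5], [0, 1, -7], [0, 0, 1]]):
x' = 9 + 5 = 14
y' = -7 + -7 = -14
Result: (14, -14)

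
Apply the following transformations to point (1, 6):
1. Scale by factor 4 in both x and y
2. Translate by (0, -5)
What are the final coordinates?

Step 1: Scale (1, 6) by 4 → (4, 24)
Step 2: Translate by (0, -5) → (4, 19)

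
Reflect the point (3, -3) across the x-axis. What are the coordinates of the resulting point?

Reflection across x-axis: (3, -3) → (3, 3)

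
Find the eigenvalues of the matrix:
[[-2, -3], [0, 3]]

Characteristic equation: det(A - λI) = 0
λ² - (trace)λ + (det) = 0
trace = -2 + 3 = 1, det = (-2)(3) - (-3)(0) = -6
λ² - (1)λ + (-6) = 0
λ = (1 ± √((1)² - 4·(-6))) / 2 = (1 ± √25) / 2
Solving: λ = -2, 3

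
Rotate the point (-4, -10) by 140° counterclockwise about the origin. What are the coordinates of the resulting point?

Rotation matrix for 140°: [[cos 140°, -sin 140°], [sin 140°, cos 140°]] ≈ [[-0.766044, -0.642788], [0.642788, -0.766044]]
[[-0.766044, -0.642788], [0.642788, -0.766044]] × [-4, -10]ᵀ ≈ [9.4921, 5.0893]ᵀ
Result: (9.4921, 5.0893)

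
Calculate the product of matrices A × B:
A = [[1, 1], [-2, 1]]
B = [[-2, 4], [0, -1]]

Matrix multiplication:
C[0][0] = 1×-2 + 1×0 = -2
C[0][1] = 1×4 + 1×-1 = 3
C[1][0] = -2×-2 + 1×0 = 4
C[1][1] = -2×4 + 1×-1 = -9
Result: [[-2, 3], [4, -9]]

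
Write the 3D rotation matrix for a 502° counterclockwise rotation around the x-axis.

Rotation matrix for counterclockwise 502° around x-axis:
cos(502°) = -0.7880, sin(502°) = 0.6157
Result: [[1, 0, 0], [0, -0.7880, -0.6157], [0, 0.6157, -0.7880]]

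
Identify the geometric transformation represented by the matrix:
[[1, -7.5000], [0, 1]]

This matrix represents: horizontal shear with factor -7.5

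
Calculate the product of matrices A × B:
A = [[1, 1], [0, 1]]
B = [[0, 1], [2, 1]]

Matrix multiplication:
C[0][0] = 1×0 + 1×2 = 2
C[0][1] = 1×1 + 1×1 = 2
C[1][0] = 0×0 + 1×2 = 2
C[1][1] = 0×1 + 1×1 = 1
Result: [[2, 2], [2, 1]]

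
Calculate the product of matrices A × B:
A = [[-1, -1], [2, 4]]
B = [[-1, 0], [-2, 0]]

Matrix multiplication:
C[0][0] = -1×-1 + -1×-2 = 3
C[0][1] = -1×0 + -1×0 = 0
C[1][0] = 2×-1 + 4×-2 = -10
C[1][1] = 2×0 + 4×0 = 0
Result: [[3, 0], [-10, 0]]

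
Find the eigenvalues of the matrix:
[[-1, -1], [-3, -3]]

Characteristic equation: det(A - λI) = 0
λ² - (trace)λ + (det) = 0
trace = -1 + -3 = -4, det = (-1)(-3) - (-1)(-3) = 0
λ² - (-4)λ + (0) = 0
λ = (-4 ± √((-4)² - 4·(0))) / 2 = (-4 ± √16) / 2
Solving: λ = -4, 0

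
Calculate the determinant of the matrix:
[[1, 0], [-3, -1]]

For a 2×2 matrix [[a, b], [c, d]], det = ad - bc
det = (1)(-1) - (0)(-3) = -1 - 0 = -1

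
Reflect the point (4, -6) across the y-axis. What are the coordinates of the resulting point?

Reflection across y-axis: (4, -6) → (-4, -6)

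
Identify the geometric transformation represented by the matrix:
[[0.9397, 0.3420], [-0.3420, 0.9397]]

This matrix represents: rotation by 340° counterclockwise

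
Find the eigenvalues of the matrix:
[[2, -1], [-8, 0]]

Characteristic equation: det(A - λI) = 0
λ² - (trace)λ + (det) = 0
trace = 2 + 0 = 2, det = (2)(0) - (-1)(-8) = -8
λ² - (2)λ + (-8) = 0
λ = (2 ± √((2)² - 4·(-8))) / 2 = (2 ± √36) / 2
Solving: λ = -2, 4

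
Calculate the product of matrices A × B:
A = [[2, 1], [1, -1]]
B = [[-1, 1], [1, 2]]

Matrix multiplication:
C[0][0] = 2×-1 + 1×1 = -1
C[0][1] = 2×1 + 1×2 = 4
C[1][0] = 1×-1 + -1×1 = -2
C[1][1] = 1×1 + -1×2 = -1
Result: [[-1, 4], [-2, -1]]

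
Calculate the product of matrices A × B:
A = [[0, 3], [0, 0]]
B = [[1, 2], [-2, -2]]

Matrix multiplication:
C[0][0] = 0×1 + 3×-2 = -6
C[0][1] = 0×2 + 3×-2 = -6
C[1][0] = 0×1 + 0×-2 = 0
C[1][1] = 0×2 + 0×-2 = 0
Result: [[-6, -6], [0, 0]]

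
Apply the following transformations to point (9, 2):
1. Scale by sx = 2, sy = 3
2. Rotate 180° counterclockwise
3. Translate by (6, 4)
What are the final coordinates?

Step 1: Scale → (18, 6)
Step 2: Rotate 180° → (-18, -6)
Step 3: Translate → (-12, -2)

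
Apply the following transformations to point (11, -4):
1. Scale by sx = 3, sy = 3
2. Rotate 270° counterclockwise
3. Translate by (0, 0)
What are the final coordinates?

Step 1: Scale → (33, -12)
Step 2: Rotate 270° → (-12, -33)
Step 3: Translate → (-12, -33)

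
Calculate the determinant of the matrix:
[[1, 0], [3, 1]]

For a 2×2 matrix [[a, b], [c, d]], det = ad - bc
det = (1)(1) - (0)(3) = 1 - 0 = 1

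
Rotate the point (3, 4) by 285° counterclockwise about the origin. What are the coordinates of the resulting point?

Rotation matrix for 285°: [[cos 285°, -sin 285°], [sin 285°, cos 285°]] ≈ [[0.258819, 0.965926], [-0.965926, 0.258819]]
[[0.258819, 0.965926], [-0.965926, 0.258819]] × [3, 4]ᵀ ≈ [4.6402, -1.8625]ᵀ
Result: (4.6402, -1.8625)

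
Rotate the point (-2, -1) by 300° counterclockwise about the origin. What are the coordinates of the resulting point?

Rotation matrix for 300°: [[cos 300°, -sin 300°], [sin 300°, cos 300°]] ≈ [[0.500000, 0.866025], [-0.866025, 0.500000]]
[[0.500000, 0.866025], [-0.866025, 0.500000]] × [-2, -1]ᵀ ≈ [-1.8660, 1.2321]ᵀ
Result: (-1.8660, 1.2321)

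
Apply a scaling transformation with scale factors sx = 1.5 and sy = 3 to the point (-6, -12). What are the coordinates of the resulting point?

Scaling matrix:
[[1.50, 0], [0, 3]]
Result: (-6 × 1.5, -12 × 3) = (-9, -36)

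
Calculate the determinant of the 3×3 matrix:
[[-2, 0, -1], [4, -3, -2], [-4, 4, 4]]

Expansion along first row:
det = -2·det([[-3,-2],[4,4]]) - 0·det([[4,-2],[-4,4]]) + -1·det([[4,-3],[-4,4]])
    = -2·(-3·4 - -2·4) - 0·(4·4 - -2·-4) + -1·(4·4 - -3·-4)
    = -2·-4 - 0·8 + -1·4
    = 8 + 0 + -4 = 4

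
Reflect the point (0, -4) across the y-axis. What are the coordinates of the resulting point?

Reflection across y-axis: (0, -4) → (0, -4)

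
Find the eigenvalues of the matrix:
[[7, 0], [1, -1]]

Characteristic equation: det(A - λI) = 0
λ² - (trace)λ + (det) = 0
trace = 7 + -1 = 6, det = (7)(-1) - (0)(1) = -7
λ² - (6)λ + (-7) = 0
λ = (6 ± √((6)² - 4·(-7))) / 2 = (6 ± √64) / 2
Solving: λ = -1, 7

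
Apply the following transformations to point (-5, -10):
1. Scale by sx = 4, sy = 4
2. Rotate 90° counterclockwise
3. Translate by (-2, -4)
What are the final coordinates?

Step 1: Scale → (-20, -40)
Step 2: Rotate 90° → (40, -20)
Step 3: Translate → (38, -24)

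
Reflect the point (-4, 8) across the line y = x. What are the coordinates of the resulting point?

Reflection across line y = x: (-4, 8) → (8, -4)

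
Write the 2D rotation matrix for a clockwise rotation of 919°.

Rotation matrix formula: [[cos θ, -sin θ], [sin θ, cos θ]]
A clockwise rotation by 919° is equivalent to a counterclockwise rotation by -919°.
For θ = -919°:
cos(-919°) = -0.9455
sin(-919°) = 0.3256
Result: [[-0.9455, -0.3256], [0.3256, -0.9455]]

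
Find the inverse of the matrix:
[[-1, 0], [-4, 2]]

For [[a,b],[c,d]], inverse = (1/det)·[[d,-b],[-c,a]]
det = (-1)(2) - (0)(-4) = -2 - 0 = -2
Inverse = (1/-2)·[[2, 0], [4, -1]]
= [[-1, 0], [-2, 1/2]]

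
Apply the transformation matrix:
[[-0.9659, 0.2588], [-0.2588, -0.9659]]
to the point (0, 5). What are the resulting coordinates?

Matrix multiplication:
[[-0.9659, 0.2588], [-0.2588, -0.9659]] × [0, 5]ᵀ
= [(-0.9659)(0) + (0.2588)(5), (-0.2588)(0) + (-0.9659)(5)]ᵀ
= [1.2940, -4.8295]ᵀ
Result: (1.2940, -4.8295)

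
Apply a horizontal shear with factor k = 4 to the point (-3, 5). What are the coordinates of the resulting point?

Shear matrix for horizontal shear with factor k = 4:
[[1, 4], [0, 1]]
Result: (-3, 5) → (17, 5)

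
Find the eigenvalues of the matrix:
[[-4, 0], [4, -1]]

Characteristic equation: det(A - λI) = 0
λ² - (trace)λ + (det) = 0
trace = -4 + -1 = -5, det = (-4)(-1) - (0)(4) = 4
λ² - (-5)λ + (4) = 0
λ = (-5 ± √((-5)² - 4·(4))) / 2 = (-5 ± √9) / 2
Solving: λ = -4, -1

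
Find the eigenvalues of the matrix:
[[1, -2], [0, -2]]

Characteristic equation: det(A - λI) = 0
λ² - (trace)λ + (det) = 0
trace = 1 + -2 = -1, det = (1)(-2) - (-2)(0) = -2
λ² - (-1)λ + (-2) = 0
λ = (-1 ± √((-1)² - 4·(-2))) / 2 = (-1 ± √9) / 2
Solving: λ = -2, 1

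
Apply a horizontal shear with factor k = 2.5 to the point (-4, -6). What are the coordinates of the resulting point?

Shear matrix for horizontal shear with factor k = 2.5:
[[1, 2.50], [0, 1]]
Result: (-4, -6) → (-19, -6)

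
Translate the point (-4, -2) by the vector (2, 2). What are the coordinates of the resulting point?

Translation by (2, 2) (homogeneous matrix [[1, 0, 2], [0, 1, 2], [0, 0, 1]]):
x' = -4 + 2 = -2
y' = -2 + 2 = 0
Result: (-2, 0)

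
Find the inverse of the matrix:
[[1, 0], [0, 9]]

For [[a,b],[c,d]], inverse = (1/det)·[[d,-b],[-c,a]]
det = (1)(9) - (0)(0) = 9 - 0 = 9
Inverse = (1/9)·[[9, 0], [0, 1]]
= [[1, 0], [0, 1/9]]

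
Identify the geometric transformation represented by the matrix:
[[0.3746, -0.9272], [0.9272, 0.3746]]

This matrix represents: rotation by 68° counterclockwise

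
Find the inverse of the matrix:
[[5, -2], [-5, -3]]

For [[a,b],[c,d]], inverse = (1/det)·[[d,-b],[-c,a]]
det = (5)(-3) - (-2)(-5) = -15 - 10 = -25
Inverse = (1/-25)·[[-3, 2], [5, 5]]
= [[3/25, -2/25], [-1/5, -1/5]]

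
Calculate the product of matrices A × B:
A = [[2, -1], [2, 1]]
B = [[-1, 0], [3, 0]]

Matrix multiplication:
C[0][0] = 2×-1 + -1×3 = -5
C[0][1] = 2×0 + -1×0 = 0
C[1][0] = 2×-1 + 1×3 = 1
C[1][1] = 2×0 + 1×0 = 0
Result: [[-5, 0], [1, 0]]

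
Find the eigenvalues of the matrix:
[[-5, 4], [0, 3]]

Characteristic equation: det(A - λI) = 0
λ² - (trace)λ + (det) = 0
trace = -5 + 3 = -2, det = (-5)(3) - (4)(0) = -15
λ² - (-2)λ + (-15) = 0
λ = (-2 ± √((-2)² - 4·(-15))) / 2 = (-2 ± √64) / 2
Solving: λ = -5, 3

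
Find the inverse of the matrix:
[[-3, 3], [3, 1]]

For [[a,b],[c,d]], inverse = (1/det)·[[d,-b],[-c,a]]
det = (-3)(1) - (3)(3) = -3 - 9 = -12
Inverse = (1/-12)·[[1, -3], [-3, -3]]
= [[-1/12, 1/4], [1/4, 1/4]]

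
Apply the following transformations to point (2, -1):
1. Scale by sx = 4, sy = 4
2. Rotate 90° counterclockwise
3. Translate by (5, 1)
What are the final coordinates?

Step 1: Scale → (8, -4)
Step 2: Rotate 90° → (4, 8)
Step 3: Translate → (9, 9)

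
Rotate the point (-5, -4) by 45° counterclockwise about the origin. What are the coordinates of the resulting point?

Rotation matrix for 45°: [[cos 45°, -sin 45°], [sin 45°, cos 45°]] ≈ [[0.707107, -0.707107], [0.707107, 0.707107]]
[[0.707107, -0.707107], [0.707107, 0.707107]] × [-5, -4]ᵀ ≈ [-0.7071, -6.3640]ᵀ
Result: (-0.7071, -6.3640)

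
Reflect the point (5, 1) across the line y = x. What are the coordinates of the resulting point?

Reflection across line y = x: (5, 1) → (1, 5)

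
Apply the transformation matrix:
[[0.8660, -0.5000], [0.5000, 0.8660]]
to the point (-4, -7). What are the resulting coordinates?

Matrix multiplication:
[[0.8660, -0.5000], [0.5000, 0.8660]] × [-4, -7]ᵀ
= [(0.8660)(-4) + (-0.5000)(-7), (0.5000)(-4) + (0.8660)(-7)]ᵀ
= [0.0360, -8.0620]ᵀ
Result: (0.0360, -8.0620)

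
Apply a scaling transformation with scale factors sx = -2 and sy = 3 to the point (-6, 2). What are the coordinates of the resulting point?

Scaling matrix:
[[-2, 0], [0, 3]]
Result: (-6 × -2, 2 × 3) = (12, 6)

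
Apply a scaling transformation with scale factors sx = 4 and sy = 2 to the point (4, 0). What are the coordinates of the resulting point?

Scaling matrix:
[[4, 0], [0, 2]]
Result: (4 × 4, 0 × 2) = (16, 0)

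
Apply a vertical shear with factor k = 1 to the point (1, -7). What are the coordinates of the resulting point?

Shear matrix for vertical shear with factor k = 1:
[[1, 0], [1, 1]]
Result: (1, -7) → (1, -6)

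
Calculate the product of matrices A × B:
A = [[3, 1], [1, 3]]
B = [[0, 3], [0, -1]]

Matrix multiplication:
C[0][0] = 3×0 + 1×0 = 0
C[0][1] = 3×3 + 1×-1 = 8
C[1][0] = 1×0 + 3×0 = 0
C[1][1] = 1×3 + 3×-1 = 0
Result: [[0, 8], [0, 0]]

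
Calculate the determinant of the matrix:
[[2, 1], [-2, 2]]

For a 2×2 matrix [[a, b], [c, d]], det = ad - bc
det = (2)(2) - (1)(-2) = 4 - -2 = 6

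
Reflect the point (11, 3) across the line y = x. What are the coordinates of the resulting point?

Reflection across line y = x: (11, 3) → (3, 11)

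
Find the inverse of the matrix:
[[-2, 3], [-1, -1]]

For [[a,b],[c,d]], inverse = (1/det)·[[d,-b],[-c,a]]
det = (-2)(-1) - (3)(-1) = 2 - -3 = 5
Inverse = (1/5)·[[-1, -3], [1, -2]]
= [[-1/5, -3/5], [1/5, -2/5]]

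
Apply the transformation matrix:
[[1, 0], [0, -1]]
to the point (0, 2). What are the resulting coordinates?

Matrix multiplication:
[[1, 0], [0, -1]] × [0, 2]ᵀ
= [(1)(0) + (0)(2), (0)(0) + (-1)(2)]ᵀ
= [0, -2]ᵀ
Result: (0, -2)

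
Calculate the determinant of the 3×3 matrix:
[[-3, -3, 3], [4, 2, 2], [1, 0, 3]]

Expansion along first row:
det = -3·det([[2,2],[0,3]]) - -3·det([[4,2],[1,3]]) + 3·det([[4,2],[1,0]])
    = -3·(2·3 - 2·0) - -3·(4·3 - 2·1) + 3·(4·0 - 2·1)
    = -3·6 - -3·10 + 3·-2
    = -18 + 30 + -6 = 6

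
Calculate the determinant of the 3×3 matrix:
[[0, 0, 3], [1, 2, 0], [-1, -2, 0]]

Expansion along first row:
det = 0·det([[2,0],[-2,0]]) - 0·det([[1,0],[-1,0]]) + 3·det([[1,2],[-1,-2]])
    = 0·(2·0 - 0·-2) - 0·(1·0 - 0·-1) + 3·(1·-2 - 2·-1)
    = 0·0 - 0·0 + 3·0
    = 0 + 0 + 0 = 0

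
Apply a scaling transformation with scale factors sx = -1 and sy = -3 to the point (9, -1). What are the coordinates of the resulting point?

Scaling matrix:
[[-1, 0], [0, -3]]
Result: (9 × -1, -1 × -3) = (-9, 3)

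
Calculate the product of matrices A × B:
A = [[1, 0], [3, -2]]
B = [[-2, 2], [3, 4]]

Matrix multiplication:
C[0][0] = 1×-2 + 0×3 = -2
C[0][1] = 1×2 + 0×4 = 2
C[1][0] = 3×-2 + -2×3 = -12
C[1][1] = 3×2 + -2×4 = -2
Result: [[-2, 2], [-12, -2]]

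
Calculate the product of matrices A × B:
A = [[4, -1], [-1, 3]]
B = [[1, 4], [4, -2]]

Matrix multiplication:
C[0][0] = 4×1 + -1×4 = 0
C[0][1] = 4×4 + -1×-2 = 18
C[1][0] = -1×1 + 3×4 = 11
C[1][1] = -1×4 + 3×-2 = -10
Result: [[0, 18], [11, -10]]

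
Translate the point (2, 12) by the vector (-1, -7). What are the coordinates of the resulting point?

Translation by (-1, -7) (homogeneous matrix [[1, 0, -1], [0, 1, -7], [0, 0, 1]]):
x' = 2 + -1 = 1
y' = 12 + -7 = 5
Result: (1, 5)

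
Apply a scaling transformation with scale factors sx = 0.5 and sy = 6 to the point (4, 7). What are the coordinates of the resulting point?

Scaling matrix:
[[0.50, 0], [0, 6]]
Result: (4 × 0.5, 7 × 6) = (2, 42)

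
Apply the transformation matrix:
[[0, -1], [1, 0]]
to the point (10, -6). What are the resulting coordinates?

Matrix multiplication:
[[0, -1], [1, 0]] × [10, -6]ᵀ
= [(0)(10) + (-1)(-6), (1)(10) + (0)(-6)]ᵀ
= [6, 10]ᵀ
Result: (6, 10)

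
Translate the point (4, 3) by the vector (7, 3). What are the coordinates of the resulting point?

Translation by (7, 3) (homogeneous matrix [[1, 0, 7], [0, 1, 3], [0, 0, 1]]):
x' = 4 + 7 = 11
y' = 3 + 3 = 6
Result: (11, 6)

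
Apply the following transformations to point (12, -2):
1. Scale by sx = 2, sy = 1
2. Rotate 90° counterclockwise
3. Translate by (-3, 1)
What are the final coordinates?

Step 1: Scale → (24, -2)
Step 2: Rotate 90° → (2, 24)
Step 3: Translate → (-1, 25)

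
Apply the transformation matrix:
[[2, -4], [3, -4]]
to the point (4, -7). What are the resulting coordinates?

Matrix multiplication:
[[2, -4], [3, -4]] × [4, -7]ᵀ
= [(2)(4) + (-4)(-7), (3)(4) + (-4)(-7)]ᵀ
= [36, 40]ᵀ
Result: (36, 40)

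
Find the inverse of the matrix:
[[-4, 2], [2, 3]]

For [[a,b],[c,d]], inverse = (1/det)·[[d,-b],[-c,a]]
det = (-4)(3) - (2)(2) = -12 - 4 = -16
Inverse = (1/-16)·[[3, -2], [-2, -4]]
= [[-3/16, 1/8], [1/8, 1/4]]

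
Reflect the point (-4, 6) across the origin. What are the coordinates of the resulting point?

Reflection across origin: (-4, 6) → (4, -6)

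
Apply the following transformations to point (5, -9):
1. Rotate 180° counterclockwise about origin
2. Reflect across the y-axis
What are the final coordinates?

Step 1: Rotate 180° → (-5, 9)
Step 2: Reflect across y-axis → (5, 9)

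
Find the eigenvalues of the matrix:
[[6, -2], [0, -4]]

Characteristic equation: det(A - λI) = 0
λ² - (trace)λ + (det) = 0
trace = 6 + -4 = 2, det = (6)(-4) - (-2)(0) = -24
λ² - (2)λ + (-24) = 0
λ = (2 ± √((2)² - 4·(-24))) / 2 = (2 ± √100) / 2
Solving: λ = -4, 6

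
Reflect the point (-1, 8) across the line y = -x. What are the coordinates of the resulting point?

Reflection across line y = -x: (-1, 8) → (-8, 1)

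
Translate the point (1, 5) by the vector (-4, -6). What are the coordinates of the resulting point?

Translation by (-4, -6) (homogeneous matrix [[1, 0, -4], [0, 1, -6], [0, 0, 1]]):
x' = 1 + -4 = -3
y' = 5 + -6 = -1
Result: (-3, -1)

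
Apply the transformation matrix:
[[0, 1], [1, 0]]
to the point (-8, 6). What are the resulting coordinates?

Matrix multiplication:
[[0, 1], [1, 0]] × [-8, 6]ᵀ
= [(0)(-8) + (1)(6), (1)(-8) + (0)(6)]ᵀ
= [6, -8]ᵀ
Result: (6, -8)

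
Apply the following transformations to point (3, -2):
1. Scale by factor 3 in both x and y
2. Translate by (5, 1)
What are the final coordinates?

Step 1: Scale (3, -2) by 3 → (9, -6)
Step 2: Translate by (5, 1) → (14, -5)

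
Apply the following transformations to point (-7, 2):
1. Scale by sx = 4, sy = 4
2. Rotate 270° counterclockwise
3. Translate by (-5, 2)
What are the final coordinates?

Step 1: Scale → (-28, 8)
Step 2: Rotate 270° → (8, 28)
Step 3: Translate → (3, 30)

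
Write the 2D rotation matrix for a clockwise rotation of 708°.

Rotation matrix formula: [[cos θ, -sin θ], [sin θ, cos θ]]
A clockwise rotation by 708° is equivalent to a counterclockwise rotation by -708°.
For θ = -708°:
cos(-708°) = 0.9781
sin(-708°) = 0.2079
Result: [[0.9781, -0.2079], [0.2079, 0.9781]]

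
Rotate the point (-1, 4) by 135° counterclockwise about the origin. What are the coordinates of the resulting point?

Rotation matrix for 135°: [[cos 135°, -sin 135°], [sin 135°, cos 135°]] ≈ [[-0.707107, -0.707107], [0.707107, -0.707107]]
[[-0.707107, -0.707107], [0.707107, -0.707107]] × [-1, 4]ᵀ ≈ [-2.1213, -3.5355]ᵀ
Result: (-2.1213, -3.5355)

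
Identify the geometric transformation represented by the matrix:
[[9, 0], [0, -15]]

This matrix represents: non-uniform scaling by sx = 9, sy = -15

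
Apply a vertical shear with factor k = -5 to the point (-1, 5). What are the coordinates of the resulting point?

Shear matrix for vertical shear with factor k = -5:
[[1, 0], [-5, 1]]
Result: (-1, 5) → (-1, 10)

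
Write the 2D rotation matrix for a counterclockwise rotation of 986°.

Rotation matrix formula: [[cos θ, -sin θ], [sin θ, cos θ]]
For θ = 986°:
cos(986°) = -0.0698
sin(986°) = -0.9976
Result: [[-0.0698, 0.9976], [-0.9976, -0.0698]]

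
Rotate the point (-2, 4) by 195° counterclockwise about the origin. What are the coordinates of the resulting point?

Rotation matrix for 195°: [[cos 195°, -sin 195°], [sin 195°, cos 195°]] ≈ [[-0.965926, 0.258819], [-0.258819, -0.965926]]
[[-0.965926, 0.258819], [-0.258819, -0.965926]] × [-2, 4]ᵀ ≈ [2.9671, -3.3461]ᵀ
Result: (2.9671, -3.3461)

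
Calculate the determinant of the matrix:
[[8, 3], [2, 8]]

For a 2×2 matrix [[a, b], [c, d]], det = ad - bc
det = (8)(8) - (3)(2) = 64 - 6 = 58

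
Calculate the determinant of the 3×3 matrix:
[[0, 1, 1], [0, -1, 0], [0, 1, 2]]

Expansion along first row:
det = 0·det([[-1,0],[1,2]]) - 1·det([[0,0],[0,2]]) + 1·det([[0,-1],[0,1]])
    = 0·(-1·2 - 0·1) - 1·(0·2 - 0·0) + 1·(0·1 - -1·0)
    = 0·-2 - 1·0 + 1·0
    = 0 + 0 + 0 = 0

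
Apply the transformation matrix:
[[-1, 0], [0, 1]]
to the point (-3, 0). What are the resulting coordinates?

Matrix multiplication:
[[-1, 0], [0, 1]] × [-3, 0]ᵀ
= [(-1)(-3) + (0)(0), (0)(-3) + (1)(0)]ᵀ
= [3, 0]ᵀ
Result: (3, 0)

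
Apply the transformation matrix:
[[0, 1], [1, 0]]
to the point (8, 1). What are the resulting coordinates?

Matrix multiplication:
[[0, 1], [1, 0]] × [8, 1]ᵀ
= [(0)(8) + (1)(1), (1)(8) + (0)(1)]ᵀ
= [1, 8]ᵀ
Result: (1, 8)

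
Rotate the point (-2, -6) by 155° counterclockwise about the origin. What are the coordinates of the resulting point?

Rotation matrix for 155°: [[cos 155°, -sin 155°], [sin 155°, cos 155°]] ≈ [[-0.906308, -0.422618], [0.422618, -0.906308]]
[[-0.906308, -0.422618], [0.422618, -0.906308]] × [-2, -6]ᵀ ≈ [4.3483, 4.5926]ᵀ
Result: (4.3483, 4.5926)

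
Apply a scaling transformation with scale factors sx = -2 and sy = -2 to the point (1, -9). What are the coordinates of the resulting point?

Scaling matrix:
[[-2, 0], [0, -2]]
Result: (1 × -2, -9 × -2) = (-2, 18)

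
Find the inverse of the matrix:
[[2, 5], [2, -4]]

For [[a,b],[c,d]], inverse = (1/det)·[[d,-b],[-c,a]]
det = (2)(-4) - (5)(2) = -8 - 10 = -18
Inverse = (1/-18)·[[-4, -5], [-2, 2]]
= [[2/9, 5/18], [1/9, -1/9]]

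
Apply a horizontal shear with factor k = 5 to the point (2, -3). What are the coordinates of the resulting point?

Shear matrix for horizontal shear with factor k = 5:
[[1, 5], [0, 1]]
Result: (2, -3) → (-13, -3)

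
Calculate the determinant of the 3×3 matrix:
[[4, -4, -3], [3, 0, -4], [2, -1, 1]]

Expansion along first row:
det = 4·det([[0,-4],[-1,1]]) - -4·det([[3,-4],[2,1]]) + -3·det([[3,0],[2,-1]])
    = 4·(0·1 - -4·-1) - -4·(3·1 - -4·2) + -3·(3·-1 - 0·2)
    = 4·-4 - -4·11 + -3·-3
    = -16 + 44 + 9 = 37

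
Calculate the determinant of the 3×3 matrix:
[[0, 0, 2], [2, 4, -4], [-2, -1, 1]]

Expansion along first row:
det = 0·det([[4,-4],[-1,1]]) - 0·det([[2,-4],[-2,1]]) + 2·det([[2,4],[-2,-1]])
    = 0·(4·1 - -4·-1) - 0·(2·1 - -4·-2) + 2·(2·-1 - 4·-2)
    = 0·0 - 0·-6 + 2·6
    = 0 + 0 + 12 = 12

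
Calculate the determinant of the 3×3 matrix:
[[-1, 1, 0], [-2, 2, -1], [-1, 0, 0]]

Expansion along first row:
det = -1·det([[2,-1],[0,0]]) - 1·det([[-2,-1],[-1,0]]) + 0·det([[-2,2],[-1,0]])
    = -1·(2·0 - -1·0) - 1·(-2·0 - -1·-1) + 0·(-2·0 - 2·-1)
    = -1·0 - 1·-1 + 0·2
    = 0 + 1 + 0 = 1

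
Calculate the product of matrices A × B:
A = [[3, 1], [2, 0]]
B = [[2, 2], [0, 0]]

Matrix multiplication:
C[0][0] = 3×2 + 1×0 = 6
C[0][1] = 3×2 + 1×0 = 6
C[1][0] = 2×2 + 0×0 = 4
C[1][1] = 2×2 + 0×0 = 4
Result: [[6, 6], [4, 4]]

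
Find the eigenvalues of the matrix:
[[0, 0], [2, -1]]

Characteristic equation: det(A - λI) = 0
λ² - (trace)λ + (det) = 0
trace = 0 + -1 = -1, det = (0)(-1) - (0)(2) = 0
λ² - (-1)λ + (0) = 0
λ = (-1 ± √((-1)² - 4·(0))) / 2 = (-1 ± √1) / 2
Solving: λ = -1, 0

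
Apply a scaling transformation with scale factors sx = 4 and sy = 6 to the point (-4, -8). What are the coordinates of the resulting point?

Scaling matrix:
[[4, 0], [0, 6]]
Result: (-4 × 4, -8 × 6) = (-16, -48)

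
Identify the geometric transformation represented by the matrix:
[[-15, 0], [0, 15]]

This matrix represents: non-uniform scaling by sx = -15, sy = 15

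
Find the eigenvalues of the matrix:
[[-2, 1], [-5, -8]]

Characteristic equation: det(A - λI) = 0
λ² - (trace)λ + (det) = 0
trace = -2 + -8 = -10, det = (-2)(-8) - (1)(-5) = 21
λ² - (-10)λ + (21) = 0
λ = (-10 ± √((-10)² - 4·(21))) / 2 = (-10 ± √16) / 2
Solving: λ = -7, -3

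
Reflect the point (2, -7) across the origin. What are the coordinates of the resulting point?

Reflection across origin: (2, -7) → (-2, 7)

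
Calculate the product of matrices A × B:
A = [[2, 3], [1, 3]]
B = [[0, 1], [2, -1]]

Matrix multiplication:
C[0][0] = 2×0 + 3×2 = 6
C[0][1] = 2×1 + 3×-1 = -1
C[1][0] = 1×0 + 3×2 = 6
C[1][1] = 1×1 + 3×-1 = -2
Result: [[6, -1], [6, -2]]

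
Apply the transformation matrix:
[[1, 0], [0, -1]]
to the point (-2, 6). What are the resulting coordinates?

Matrix multiplication:
[[1, 0], [0, -1]] × [-2, 6]ᵀ
= [(1)(-2) + (0)(6), (0)(-2) + (-1)(6)]ᵀ
= [-2, -6]ᵀ
Result: (-2, -6)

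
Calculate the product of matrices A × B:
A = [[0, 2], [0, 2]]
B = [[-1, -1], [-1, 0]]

Matrix multiplication:
C[0][0] = 0×-1 + 2×-1 = -2
C[0][1] = 0×-1 + 2×0 = 0
C[1][0] = 0×-1 + 2×-1 = -2
C[1][1] = 0×-1 + 2×0 = 0
Result: [[-2, 0], [-2, 0]]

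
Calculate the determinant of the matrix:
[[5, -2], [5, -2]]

For a 2×2 matrix [[a, b], [c, d]], det = ad - bc
det = (5)(-2) - (-2)(5) = -10 - -10 = 0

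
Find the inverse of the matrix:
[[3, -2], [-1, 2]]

For [[a,b],[c,d]], inverse = (1/det)·[[d,-b],[-c,a]]
det = (3)(2) - (-2)(-1) = 6 - 2 = 4
Inverse = (1/4)·[[2, 2], [1, 3]]
= [[1/2, 1/2], [1/4, 3/4]]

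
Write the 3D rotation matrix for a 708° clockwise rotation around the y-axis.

Rotation matrix for clockwise 708° around y-axis:
A clockwise rotation by 708° is a counterclockwise rotation by -708°.
cos(-708°) = 0.9781, sin(-708°) = 0.2079
Result: [[0.9781, 0, 0.2079], [0, 1, 0], [-0.2079, 0, 0.9781]]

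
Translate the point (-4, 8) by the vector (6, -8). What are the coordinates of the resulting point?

Translation by (6, -8) (homogeneous matrix [[1, 0, 6], [0, 1, -8], [0, 0, 1]]):
x' = -4 + 6 = 2
y' = 8 + -8 = 0
Result: (2, 0)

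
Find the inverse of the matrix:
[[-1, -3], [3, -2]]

For [[a,b],[c,d]], inverse = (1/det)·[[d,-b],[-c,a]]
det = (-1)(-2) - (-3)(3) = 2 - -9 = 11
Inverse = (1/11)·[[-2, 3], [-3, -1]]
= [[-2/11, 3/11], [-3/11, -1/11]]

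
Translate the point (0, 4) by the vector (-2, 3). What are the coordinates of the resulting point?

Translation by (-2, 3) (homogeneous matrix [[1, 0, -2], [0, 1, 3], [0, 0, 1]]):
x' = 0 + -2 = -2
y' = 4 + 3 = 7
Result: (-2, 7)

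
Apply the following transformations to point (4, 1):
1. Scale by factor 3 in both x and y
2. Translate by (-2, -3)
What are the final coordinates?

Step 1: Scale (4, 1) by 3 → (12, 3)
Step 2: Translate by (-2, -3) → (10, 0)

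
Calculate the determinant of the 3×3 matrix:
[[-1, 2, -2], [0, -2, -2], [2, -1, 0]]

Expansion along first row:
det = -1·det([[-2,-2],[-1,0]]) - 2·det([[0,-2],[2,0]]) + -2·det([[0,-2],[2,-1]])
    = -1·(-2·0 - -2·-1) - 2·(0·0 - -2·2) + -2·(0·-1 - -2·2)
    = -1·-2 - 2·4 + -2·4
    = 2 + -8 + -8 = -14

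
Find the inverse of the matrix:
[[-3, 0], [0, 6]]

For [[a,b],[c,d]], inverse = (1/det)·[[d,-b],[-c,a]]
det = (-3)(6) - (0)(0) = -18 - 0 = -18
Inverse = (1/-18)·[[6, 0], [0, -3]]
= [[-1/3, 0], [0, 1/6]]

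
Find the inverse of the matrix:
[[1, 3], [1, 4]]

For [[a,b],[c,d]], inverse = (1/det)·[[d,-b],[-c,a]]
det = (1)(4) - (3)(1) = 4 - 3 = 1
Inverse = [[4, -3], [-1, 1]]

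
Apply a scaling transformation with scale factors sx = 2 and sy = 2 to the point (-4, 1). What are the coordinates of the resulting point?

Scaling matrix:
[[2, 0], [0, 2]]
Result: (-4 × 2, 1 × 2) = (-8, 2)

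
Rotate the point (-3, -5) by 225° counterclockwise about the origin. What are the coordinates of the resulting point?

Rotation matrix for 225°: [[cos 225°, -sin 225°], [sin 225°, cos 225°]] ≈ [[-0.707107, 0.707107], [-0.707107, -0.707107]]
[[-0.707107, 0.707107], [-0.707107, -0.707107]] × [-3, -5]ᵀ ≈ [-1.4142, 5.6569]ᵀ
Result: (-1.4142, 5.6569)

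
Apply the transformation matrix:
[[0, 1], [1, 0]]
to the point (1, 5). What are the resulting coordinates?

Matrix multiplication:
[[0, 1], [1, 0]] × [1, 5]ᵀ
= [(0)(1) + (1)(5), (1)(1) + (0)(5)]ᵀ
= [5, 1]ᵀ
Result: (5, 1)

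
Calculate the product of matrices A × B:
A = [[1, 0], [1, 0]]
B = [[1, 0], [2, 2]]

Matrix multiplication:
C[0][0] = 1×1 + 0×2 = 1
C[0][1] = 1×0 + 0×2 = 0
C[1][0] = 1×1 + 0×2 = 1
C[1][1] = 1×0 + 0×2 = 0
Result: [[1, 0], [1, 0]]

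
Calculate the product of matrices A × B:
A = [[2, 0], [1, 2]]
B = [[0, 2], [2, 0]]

Matrix multiplication:
C[0][0] = 2×0 + 0×2 = 0
C[0][1] = 2×2 + 0×0 = 4
C[1][0] = 1×0 + 2×2 = 4
C[1][1] = 1×2 + 2×0 = 2
Result: [[0, 4], [4, 2]]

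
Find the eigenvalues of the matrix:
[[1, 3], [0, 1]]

Characteristic equation: det(A - λI) = 0
λ² - (trace)λ + (det) = 0
trace = 1 + 1 = 2, det = (1)(1) - (3)(0) = 1
λ² - (2)λ + (1) = 0
λ = (2 ± √((2)² - 4·(1))) / 2 = (2 ± √0) / 2
Solving: λ = 1, 1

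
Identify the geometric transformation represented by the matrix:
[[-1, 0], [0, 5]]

This matrix represents: non-uniform scaling by sx = -1, sy = 5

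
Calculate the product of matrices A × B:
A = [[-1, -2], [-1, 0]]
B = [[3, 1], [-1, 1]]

Matrix multiplication:
C[0][0] = -1×3 + -2×-1 = -1
C[0][1] = -1×1 + -2×1 = -3
C[1][0] = -1×3 + 0×-1 = -3
C[1][1] = -1×1 + 0×1 = -1
Result: [[-1, -3], [-3, -1]]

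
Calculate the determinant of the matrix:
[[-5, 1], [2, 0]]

For a 2×2 matrix [[a, b], [c, d]], det = ad - bc
det = (-5)(0) - (1)(2) = 0 - 2 = -2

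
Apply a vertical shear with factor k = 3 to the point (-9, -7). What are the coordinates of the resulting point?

Shear matrix for vertical shear with factor k = 3:
[[1, 0], [3, 1]]
Result: (-9, -7) → (-9, -34)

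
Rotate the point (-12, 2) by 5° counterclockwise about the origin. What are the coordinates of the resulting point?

Rotation matrix for 5°: [[cos 5°, -sin 5°], [sin 5°, cos 5°]] ≈ [[0.996195, -0.087156], [0.087156, 0.996195]]
[[0.996195, -0.087156], [0.087156, 0.996195]] × [-12, 2]ᵀ ≈ [-12.1286, 0.9465]ᵀ
Result: (-12.1286, 0.9465)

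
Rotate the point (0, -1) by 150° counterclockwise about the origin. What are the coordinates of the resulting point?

Rotation matrix for 150°: [[cos 150°, -sin 150°], [sin 150°, cos 150°]] ≈ [[-0.866025, -0.500000], [0.500000, -0.866025]]
[[-0.866025, -0.500000], [0.500000, -0.866025]] × [0, -1]ᵀ ≈ [0.5000, 0.8660]ᵀ
Result: (0.5000, 0.8660)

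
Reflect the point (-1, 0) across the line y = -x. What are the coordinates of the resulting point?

Reflection across line y = -x: (-1, 0) → (0, 1)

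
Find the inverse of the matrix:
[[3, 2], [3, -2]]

For [[a,b],[c,d]], inverse = (1/det)·[[d,-b],[-c,a]]
det = (3)(-2) - (2)(3) = -6 - 6 = -12
Inverse = (1/-12)·[[-2, -2], [-3, 3]]
= [[1/6, 1/6], [1/4, -1/4]]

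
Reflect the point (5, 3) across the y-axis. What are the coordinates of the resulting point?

Reflection across y-axis: (5, 3) → (-5, 3)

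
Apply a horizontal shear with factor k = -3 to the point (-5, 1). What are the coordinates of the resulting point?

Shear matrix for horizontal shear with factor k = -3:
[[1, -3], [0, 1]]
Result: (-5, 1) → (-8, 1)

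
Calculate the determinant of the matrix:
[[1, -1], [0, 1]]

For a 2×2 matrix [[a, b], [c, d]], det = ad - bc
det = (1)(1) - (-1)(0) = 1 - 0 = 1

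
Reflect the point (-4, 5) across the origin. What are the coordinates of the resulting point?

Reflection across origin: (-4, 5) → (4, -5)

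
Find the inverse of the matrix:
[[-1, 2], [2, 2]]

For [[a,b],[c,d]], inverse = (1/det)·[[d,-b],[-c,a]]
det = (-1)(2) - (2)(2) = -2 - 4 = -6
Inverse = (1/-6)·[[2, -2], [-2, -1]]
= [[-1/3, 1/3], [1/3, 1/6]]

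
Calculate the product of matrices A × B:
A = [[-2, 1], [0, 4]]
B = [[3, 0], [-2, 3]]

Matrix multiplication:
C[0][0] = -2×3 + 1×-2 = -8
C[0][1] = -2×0 + 1×3 = 3
C[1][0] = 0×3 + 4×-2 = -8
C[1][1] = 0×0 + 4×3 = 12
Result: [[-8, 3], [-8, 12]]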